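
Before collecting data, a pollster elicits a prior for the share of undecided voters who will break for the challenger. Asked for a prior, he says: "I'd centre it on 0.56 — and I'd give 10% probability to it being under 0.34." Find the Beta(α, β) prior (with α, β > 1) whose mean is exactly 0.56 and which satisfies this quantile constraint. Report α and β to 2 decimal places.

α ≈ 4.62, β ≈ 3.63

With mean 0.56 fixed, write α = 0.56s, β = 0.44s where s = α+β.
Need P(θ < 0.34) = 0.1 under Beta(0.56s, 0.44s). Normal approximation: (q−m)/√(m(1−m)/s) ≈ z_{0.1} = -1.28, so s ≈ 0.56·0.44·(-1.28)²/(0.34−0.56)² = 8.4.
At s = 8.4: P(θ<0.34) ≈ 0.099. Adjusting to match 0.1 gives s ≈ 8.25.
So α = 0.56·8.25 ≈ 4.62, β = 0.44·8.25 ≈ 3.63.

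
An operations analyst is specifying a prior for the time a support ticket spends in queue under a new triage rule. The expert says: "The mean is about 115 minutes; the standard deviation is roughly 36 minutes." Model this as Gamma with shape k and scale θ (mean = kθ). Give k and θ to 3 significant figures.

k ≈ 10.2, θ ≈ 11.3

For Gamma(k, scale θ): mean = kθ, variance = kθ², so CV = 1/√k.
CV = SD/mean = 36/115 = 0.313, hence k = 1/CV² = 10.2.
Then θ = mean/k = 115/10.2 = 11.3.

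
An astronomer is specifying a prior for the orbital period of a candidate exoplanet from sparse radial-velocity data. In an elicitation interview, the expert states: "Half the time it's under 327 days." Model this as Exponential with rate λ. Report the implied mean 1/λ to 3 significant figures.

mean ≈ 472 days

Exponential median = ln 2 / λ, so λ = ln 2 / 327.0 = 0.00212.
Mean = 1/λ = 472 days.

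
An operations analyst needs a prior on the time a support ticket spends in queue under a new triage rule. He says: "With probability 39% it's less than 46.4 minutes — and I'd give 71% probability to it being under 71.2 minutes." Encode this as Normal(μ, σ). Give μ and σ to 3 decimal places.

The p-quantile of Normal(μ,σ) is μ + z_p·σ, with z_{0.39} = -0.2793 and z_{0.71} = 0.5534.
Eliminate σ: μ = (z₂·x₁ − z₁·x₂)/(z₂ − z₁) = (0.5534·46.4 − (-0.2793)·71.2)/0.8327 = 54.719.
Then σ = (x₂ − x₁)/(z₂ − z₁) = (71.2 − 46.4)/0.8327 = 29.783.

μ = 54.719, σ = 29.783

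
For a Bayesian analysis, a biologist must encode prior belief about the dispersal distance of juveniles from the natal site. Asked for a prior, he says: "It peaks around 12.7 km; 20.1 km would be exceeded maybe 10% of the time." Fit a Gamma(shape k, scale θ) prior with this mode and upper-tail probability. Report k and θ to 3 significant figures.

Gamma(k,θ) with k>1 has mode (k−1)θ, so θ = 12.7/(k−1).
Need P(X < 20.1) = 0.9 with θ tied to k this way. Start at k = 2, θ = 12.7: P(X<20.1) ≈ 0.469.
Too low — raise k to concentrate. Iterating converges to k ≈ 9.9.
Then θ = 12.7/(9.9−1) ≈ 1.43.

k ≈ 9.9, θ ≈ 1.43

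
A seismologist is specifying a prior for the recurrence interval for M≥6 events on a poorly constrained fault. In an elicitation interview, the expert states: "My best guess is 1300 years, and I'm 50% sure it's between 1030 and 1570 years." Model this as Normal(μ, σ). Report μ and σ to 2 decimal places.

A symmetric 50% interval runs μ ± z·σ with z = 0.6745.
Half-width = 270, so σ = 270/0.6745 = 400.30.
μ is the stated best guess, 1300.00.

μ = 1300.00, σ = 400.30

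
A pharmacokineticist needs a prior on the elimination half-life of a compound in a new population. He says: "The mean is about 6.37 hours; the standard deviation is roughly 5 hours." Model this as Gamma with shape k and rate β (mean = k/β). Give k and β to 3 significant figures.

For Gamma(k, rate β): mean = k/β, variance = k/β², so CV = 1/√k.
CV = SD/mean = 5/6.37 = 0.7849, hence k = 1/CV² = 1.62.
Then β = k/mean = 1.62/6.37 = 0.255.

k ≈ 1.62, β ≈ 0.255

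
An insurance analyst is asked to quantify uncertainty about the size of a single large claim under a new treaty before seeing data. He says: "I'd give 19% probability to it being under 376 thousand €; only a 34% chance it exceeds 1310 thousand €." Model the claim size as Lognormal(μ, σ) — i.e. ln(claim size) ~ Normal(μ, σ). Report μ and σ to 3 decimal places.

μ ≈ 6.779, σ ≈ 0.967

If T ~ Lognormal(μ,σ) then ln T ~ Normal(μ,σ), so the p-quantile of ln T is μ + z_p·σ.
ln(376) = 5.93 and ln(1310) = 7.178; z_{0.19} = -0.8779, z_{0.66} = 0.4125.
σ = (7.178 − 5.93)/(0.4125 − (-0.8779)) = 0.967.
μ = 5.93 − (-0.8779)·0.967 = 6.779.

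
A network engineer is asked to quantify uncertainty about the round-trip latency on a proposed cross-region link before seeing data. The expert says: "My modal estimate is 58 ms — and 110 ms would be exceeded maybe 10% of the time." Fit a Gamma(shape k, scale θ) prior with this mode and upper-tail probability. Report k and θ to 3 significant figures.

Gamma(k,θ) with k>1 has mode (k−1)θ, so θ = 58/(k−1).
Need P(X < 110) = 0.9 with θ tied to k this way. Start at k = 2, θ = 58: P(X<110) ≈ 0.565.
Too low — raise k to concentrate. Iterating converges to k ≈ 5.67.
Then θ = 58/(5.67−1) ≈ 12.4.

k ≈ 5.67, θ ≈ 12.4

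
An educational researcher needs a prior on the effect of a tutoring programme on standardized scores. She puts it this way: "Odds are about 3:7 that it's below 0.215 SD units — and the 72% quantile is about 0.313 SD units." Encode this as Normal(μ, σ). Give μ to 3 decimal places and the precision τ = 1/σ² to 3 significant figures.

μ = 0.261, τ = 128

The p-quantile of Normal(μ,σ) is μ + z_p·σ, with z_{0.3} = -0.5244 and z_{0.72} = 0.5828.
Eliminate σ: μ = (z₂·x₁ − z₁·x₂)/(z₂ − z₁) = (0.5828·0.215 − (-0.5244)·0.313)/1.107 = 0.261.
Then σ = (x₂ − x₁)/(z₂ − z₁) = (0.313 − 0.215)/1.107 = 0.089.
Precision τ = 1/σ² = 1/0.08851² = 128.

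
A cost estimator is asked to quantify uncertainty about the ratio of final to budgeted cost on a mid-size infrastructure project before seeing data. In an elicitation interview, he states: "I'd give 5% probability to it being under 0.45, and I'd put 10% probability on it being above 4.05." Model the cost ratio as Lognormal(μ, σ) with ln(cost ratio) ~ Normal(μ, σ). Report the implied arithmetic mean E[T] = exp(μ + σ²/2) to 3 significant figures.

E[T] ≈ 2.05

If T ~ Lognormal(μ,σ) then ln T ~ Normal(μ,σ), so the p-quantile of ln T is μ + z_p·σ.
ln(0.45) = -0.7985 and ln(4.05) = 1.399; z_{0.05} = -1.645, z_{0.9} = 1.282.
σ = (1.399 − -0.7985)/(1.282 − (-1.645)) = 0.751.
μ = -0.7985 − (-1.645)·0.751 = 0.436.
E[T] = exp(μ + σ²/2) = exp(0.436 + 0.2819) = 2.05.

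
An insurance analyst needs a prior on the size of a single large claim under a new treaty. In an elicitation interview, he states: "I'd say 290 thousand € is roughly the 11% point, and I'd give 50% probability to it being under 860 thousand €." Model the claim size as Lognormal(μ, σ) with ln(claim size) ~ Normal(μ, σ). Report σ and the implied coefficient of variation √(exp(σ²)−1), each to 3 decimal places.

If T ~ Lognormal(μ,σ) then ln T ~ Normal(μ,σ), so the p-quantile of ln T is μ + z_p·σ.
ln(290) = 5.67 and ln(860) = 6.757; z_{0.11} = -1.227, z_{0.5} = 0.
σ = (6.757 − 5.67)/(0 − (-1.227)) = 0.886.
μ = 5.67 − (-1.227)·0.886 = 6.757.
CV = √(exp(σ²)−1) = √(exp(0.7855)−1) = 1.092.

σ ≈ 0.886, CV ≈ 1.092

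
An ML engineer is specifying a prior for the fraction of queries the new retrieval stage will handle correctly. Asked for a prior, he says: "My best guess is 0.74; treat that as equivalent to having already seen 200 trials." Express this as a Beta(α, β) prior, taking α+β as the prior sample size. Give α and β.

Under the effective-sample-size interpretation, Beta(α, β) has prior mean α/(α+β) and prior sample size α+β.
So α+β = 200 and α/(α+β) = 0.74, giving α = 0.74·200 = 148 and β = 200 − 148 = 52.

α = 148, β = 52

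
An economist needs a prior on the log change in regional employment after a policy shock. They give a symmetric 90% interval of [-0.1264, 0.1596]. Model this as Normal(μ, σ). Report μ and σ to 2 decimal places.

A symmetric 90% interval runs μ ± z·σ with z = 1.645.
Half-width = 0.143, so σ = 0.143/1.645 = 0.09.
μ is the interval midpoint, 0.02.

μ = 0.02, σ = 0.09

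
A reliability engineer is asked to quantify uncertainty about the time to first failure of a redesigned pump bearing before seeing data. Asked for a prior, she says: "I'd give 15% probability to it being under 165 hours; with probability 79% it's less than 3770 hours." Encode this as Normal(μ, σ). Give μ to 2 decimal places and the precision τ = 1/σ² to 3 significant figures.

μ = 2192.48, τ = 2.61e-07

For Normal(μ,σ), the p-quantile is μ + z_p·σ. Here z_{0.15} = -1.036, z_{0.79} = 0.8064.
So 165 = μ − 1.036σ and 3770 = μ + 0.8064σ.
Subtracting: σ = (3770 − 165)/(0.8064 − (-1.036)) = 1956.20.
Then μ = 165 − (-1.036)·1956.20 = 2192.48.
Precision τ = 1/σ² = 1/1956² = 2.61e-07.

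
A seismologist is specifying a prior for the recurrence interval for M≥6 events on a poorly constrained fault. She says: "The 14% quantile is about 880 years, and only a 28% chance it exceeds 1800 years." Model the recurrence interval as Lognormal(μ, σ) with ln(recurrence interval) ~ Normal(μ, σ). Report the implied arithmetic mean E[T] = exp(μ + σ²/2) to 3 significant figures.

If T ~ Lognormal(μ,σ) then ln T ~ Normal(μ,σ), so the p-quantile of ln T is μ + z_p·σ.
ln(880) = 6.78 and ln(1800) = 7.496; z_{0.14} = -1.08, z_{0.72} = 0.5828.
σ = (7.496 − 6.78)/(0.5828 − (-1.08)) = 0.430.
μ = 6.78 − (-1.08)·0.430 = 7.245.
E[T] = exp(μ + σ²/2) = exp(7.245 + 0.0926) = 1540 years.

E[T] ≈ 1540 years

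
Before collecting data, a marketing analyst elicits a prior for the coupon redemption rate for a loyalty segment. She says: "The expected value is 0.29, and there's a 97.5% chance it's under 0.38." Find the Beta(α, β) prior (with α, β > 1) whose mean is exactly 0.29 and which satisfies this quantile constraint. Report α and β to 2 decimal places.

α ≈ 30.41, β ≈ 74.44

With mean 0.29 fixed, write α = 0.29s, β = 0.71s where s = α+β.
Need P(θ < 0.38) = 0.975 under Beta(0.29s, 0.71s). Normal approximation: (q−m)/√(m(1−m)/s) ≈ z_{0.975} = 1.96, so s ≈ 0.29·0.71·(1.96)²/(0.38−0.29)² = 97.6.
At s = 97.6: P(θ<0.38) ≈ 0.971. Adjusting to match 0.975 gives s ≈ 104.85.
So α = 0.29·104.85 ≈ 30.41, β = 0.71·104.85 ≈ 74.44.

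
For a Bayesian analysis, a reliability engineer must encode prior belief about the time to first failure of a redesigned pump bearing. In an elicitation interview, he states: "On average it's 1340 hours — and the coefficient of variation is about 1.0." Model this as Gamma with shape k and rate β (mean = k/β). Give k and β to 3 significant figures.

k ≈ 1, β ≈ 0.000746

For Gamma(k, rate β): mean = k/β, variance = k/β², so CV = 1/√k.
CV = 1.0, hence k = 1/CV² = 1.
Then β = k/mean = 1/1340 = 0.000746.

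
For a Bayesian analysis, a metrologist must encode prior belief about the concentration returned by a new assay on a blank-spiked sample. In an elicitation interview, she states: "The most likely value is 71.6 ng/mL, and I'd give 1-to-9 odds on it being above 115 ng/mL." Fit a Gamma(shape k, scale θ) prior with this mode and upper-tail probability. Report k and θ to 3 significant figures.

k ≈ 9.37, θ ≈ 8.55

Gamma(k,θ) with k>1 has mode (k−1)θ, so θ = 71.6/(k−1).
Need P(X < 115) = 0.9 with θ tied to k this way. Start at k = 2, θ = 71.6: P(X<115) ≈ 0.477.
Too low — raise k to concentrate. Iterating converges to k ≈ 9.37.
Then θ = 71.6/(9.37−1) ≈ 8.55.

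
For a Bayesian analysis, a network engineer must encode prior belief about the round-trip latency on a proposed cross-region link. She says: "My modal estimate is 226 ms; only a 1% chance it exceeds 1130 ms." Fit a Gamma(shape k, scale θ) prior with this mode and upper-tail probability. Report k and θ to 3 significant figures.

Gamma(k,θ) with k>1 has mode (k−1)θ, so θ = 226/(k−1).
Need P(X < 1130) = 0.99 with θ tied to k this way. Start at k = 2, θ = 226: P(X<1130) ≈ 0.960.
Too low — raise k to concentrate. Iterating converges to k ≈ 2.51.
Then θ = 226/(2.51−1) ≈ 149.

k ≈ 2.51, θ ≈ 149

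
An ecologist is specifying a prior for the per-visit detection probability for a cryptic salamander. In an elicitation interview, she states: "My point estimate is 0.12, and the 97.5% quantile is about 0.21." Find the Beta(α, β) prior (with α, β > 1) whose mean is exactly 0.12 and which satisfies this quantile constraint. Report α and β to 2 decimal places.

With mean 0.12 fixed, write α = 0.12s, β = 0.88s where s = α+β.
Need P(θ < 0.21) = 0.975 under Beta(0.12s, 0.88s). Normal approximation: (q−m)/√(m(1−m)/s) ≈ z_{0.975} = 1.96, so s ≈ 0.12·0.88·(1.96)²/(0.21−0.12)² = 50.1.
At s = 50.1: P(θ<0.21) ≈ 0.961. Adjusting to match 0.975 gives s ≈ 63.15.
So α = 0.12·63.15 ≈ 7.58, β = 0.88·63.15 ≈ 55.58.

α ≈ 7.58, β ≈ 55.58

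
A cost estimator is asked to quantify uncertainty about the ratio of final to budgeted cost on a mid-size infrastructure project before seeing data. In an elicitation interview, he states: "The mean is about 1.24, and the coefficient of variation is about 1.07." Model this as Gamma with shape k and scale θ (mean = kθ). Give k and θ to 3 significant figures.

k ≈ 0.873, θ ≈ 1.42

For Gamma(k, scale θ): mean = kθ, variance = kθ², so CV = 1/√k.
CV = 1.07, hence k = 1/CV² = 0.873.
Then θ = mean/k = 1.24/0.873 = 1.42.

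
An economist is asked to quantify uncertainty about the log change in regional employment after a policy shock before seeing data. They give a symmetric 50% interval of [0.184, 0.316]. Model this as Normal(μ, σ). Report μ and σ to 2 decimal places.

A symmetric 50% interval runs μ ± z·σ with z = 0.6745.
Half-width = 0.066, so σ = 0.066/0.6745 = 0.10.
μ is the interval midpoint, 0.25.

μ = 0.25, σ = 0.10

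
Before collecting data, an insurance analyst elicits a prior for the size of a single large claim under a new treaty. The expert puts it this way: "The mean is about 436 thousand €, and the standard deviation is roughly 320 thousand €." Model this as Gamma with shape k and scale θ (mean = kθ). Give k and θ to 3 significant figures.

k ≈ 1.86, θ ≈ 235

For Gamma(k, scale θ): mean = kθ, variance = kθ², so CV = 1/√k.
CV = SD/mean = 320/436 = 0.7339, hence k = 1/CV² = 1.86.
Then θ = mean/k = 436/1.86 = 235.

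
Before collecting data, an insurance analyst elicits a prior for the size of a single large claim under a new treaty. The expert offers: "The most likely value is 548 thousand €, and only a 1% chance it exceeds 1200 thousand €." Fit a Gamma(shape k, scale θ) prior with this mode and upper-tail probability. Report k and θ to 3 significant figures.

k ≈ 8.86, θ ≈ 69.8

Gamma(k,θ) with k>1 has mode (k−1)θ, so θ = 548/(k−1).
Need P(X < 1200) = 0.99 with θ tied to k this way. Start at k = 2, θ = 548: P(X<1200) ≈ 0.643.
Too low — raise k to concentrate. Iterating converges to k ≈ 8.86.
Then θ = 548/(8.86−1) ≈ 69.8.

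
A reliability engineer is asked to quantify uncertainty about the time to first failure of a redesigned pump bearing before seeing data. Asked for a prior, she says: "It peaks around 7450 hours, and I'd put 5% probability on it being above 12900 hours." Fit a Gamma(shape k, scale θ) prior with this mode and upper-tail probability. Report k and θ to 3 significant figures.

k ≈ 10.3, θ ≈ 805

Gamma(k,θ) with k>1 has mode (k−1)θ, so θ = 7450/(k−1).
Need P(X < 12900) = 0.95 with θ tied to k this way. Start at k = 2, θ = 7450: P(X<12900) ≈ 0.516.
Too low — raise k to concentrate. Iterating converges to k ≈ 10.3.
Then θ = 7450/(10.3−1) ≈ 805.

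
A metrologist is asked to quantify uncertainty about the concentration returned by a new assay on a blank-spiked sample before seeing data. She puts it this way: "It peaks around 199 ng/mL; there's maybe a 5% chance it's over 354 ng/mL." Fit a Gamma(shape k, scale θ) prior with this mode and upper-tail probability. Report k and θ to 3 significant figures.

k ≈ 9.4, θ ≈ 23.7

Gamma(k,θ) with k>1 has mode (k−1)θ, so θ = 199/(k−1).
Need P(X < 354) = 0.95 with θ tied to k this way. Start at k = 2, θ = 199: P(X<354) ≈ 0.531.
Too low — raise k to concentrate. Iterating converges to k ≈ 9.4.
Then θ = 199/(9.4−1) ≈ 23.7.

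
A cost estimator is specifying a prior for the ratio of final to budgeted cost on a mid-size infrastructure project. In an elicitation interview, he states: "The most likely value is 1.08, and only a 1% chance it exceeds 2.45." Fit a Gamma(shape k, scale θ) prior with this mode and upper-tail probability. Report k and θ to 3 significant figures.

Gamma(k,θ) with k>1 has mode (k−1)θ, so θ = 1.08/(k−1).
Need P(X < 2.45) = 0.99 with θ tied to k this way. Start at k = 2, θ = 1.08: P(X<2.45) ≈ 0.662.
Too low — raise k to concentrate. Iterating converges to k ≈ 8.14.
Then θ = 1.08/(8.14−1) ≈ 0.151.

k ≈ 8.14, θ ≈ 0.151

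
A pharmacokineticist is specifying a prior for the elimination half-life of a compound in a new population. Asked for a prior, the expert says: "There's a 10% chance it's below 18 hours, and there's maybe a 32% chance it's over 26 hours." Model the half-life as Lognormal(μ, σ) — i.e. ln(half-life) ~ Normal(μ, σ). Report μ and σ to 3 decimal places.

If T ~ Lognormal(μ,σ) then ln T ~ Normal(μ,σ), so the p-quantile of ln T is μ + z_p·σ.
ln(18) = 2.89 and ln(26) = 3.258; z_{0.1} = -1.282, z_{0.68} = 0.4677.
σ = (3.258 − 2.89)/(0.4677 − (-1.282)) = 0.210.
μ = 2.89 − (-1.282)·0.210 = 3.160.

μ ≈ 3.160, σ ≈ 0.210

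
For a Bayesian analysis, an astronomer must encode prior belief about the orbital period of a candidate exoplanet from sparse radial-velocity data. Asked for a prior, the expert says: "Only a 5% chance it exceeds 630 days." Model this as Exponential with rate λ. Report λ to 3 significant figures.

λ ≈ 0.00476

P(T > 630.0) = e^(−λ·630.0) = 0.05, so λ = −ln(0.05)/630.0 = 0.00476.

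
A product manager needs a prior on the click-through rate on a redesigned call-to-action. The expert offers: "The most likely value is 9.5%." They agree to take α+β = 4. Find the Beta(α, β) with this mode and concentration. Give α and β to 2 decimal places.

α = 1.19, β = 2.81

For α,β > 1 the Beta mode is (α−1)/(α+β−2). With α+β = 4, the mode is (α−1)/2.
Set (α−1)/2 = 0.095 → α = 1 + 0.095·2 = 1.19.
β = 4 − α = 2.81.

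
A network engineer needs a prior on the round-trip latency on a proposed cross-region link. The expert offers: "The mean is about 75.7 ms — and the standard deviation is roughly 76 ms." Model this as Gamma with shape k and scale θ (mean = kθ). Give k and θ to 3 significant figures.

k ≈ 0.992, θ ≈ 76.3

For Gamma(k, scale θ): mean = kθ, variance = kθ², so CV = 1/√k.
CV = SD/mean = 76/75.7 = 1.004, hence k = 1/CV² = 0.992.
Then θ = mean/k = 75.7/0.992 = 76.3.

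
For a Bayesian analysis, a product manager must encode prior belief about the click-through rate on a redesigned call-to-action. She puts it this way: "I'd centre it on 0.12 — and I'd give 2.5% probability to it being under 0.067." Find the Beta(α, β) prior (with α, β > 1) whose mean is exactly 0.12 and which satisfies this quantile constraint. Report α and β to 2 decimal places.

With mean 0.12 fixed, write α = 0.12s, β = 0.88s where s = α+β.
Need P(θ < 0.067) = 0.025 under Beta(0.12s, 0.88s). Normal approximation: (q−m)/√(m(1−m)/s) ≈ z_{0.025} = -1.96, so s ≈ 0.12·0.88·(-1.96)²/(0.067−0.12)² = 144.4.
At s = 144.4: P(θ<0.067) ≈ 0.013. Adjusting to match 0.025 gives s ≈ 112.72.
So α = 0.12·112.72 ≈ 13.53, β = 0.88·112.72 ≈ 99.19.

α ≈ 13.53, β ≈ 99.19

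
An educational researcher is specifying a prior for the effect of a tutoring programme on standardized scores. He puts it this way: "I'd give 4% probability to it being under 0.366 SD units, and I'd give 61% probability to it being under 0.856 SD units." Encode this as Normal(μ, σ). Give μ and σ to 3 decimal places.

For Normal(μ,σ), the p-quantile is μ + z_p·σ. Here z_{0.04} = -1.751, z_{0.61} = 0.2793.
So 0.366 = μ − 1.751σ and 0.856 = μ + 0.2793σ.
Subtracting: σ = (0.856 − 0.366)/(0.2793 − (-1.751)) = 0.241.
Then μ = 0.366 − (-1.751)·0.241 = 0.789.

μ = 0.789, σ = 0.241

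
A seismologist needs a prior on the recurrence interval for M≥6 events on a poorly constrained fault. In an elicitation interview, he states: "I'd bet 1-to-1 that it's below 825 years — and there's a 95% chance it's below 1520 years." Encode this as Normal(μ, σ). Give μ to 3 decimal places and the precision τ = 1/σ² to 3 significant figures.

The p-quantile of Normal(μ,σ) is μ + z_p·σ, with z_{0.5} = 0 and z_{0.95} = 1.645.
Eliminate σ: μ = (z₂·x₁ − z₁·x₂)/(z₂ − z₁) = (1.645·825 − (0)·1520)/1.645 = 825.000.
Then σ = (x₂ − x₁)/(z₂ − z₁) = (1520 − 825)/1.645 = 422.530.
Precision τ = 1/σ² = 1/422.5² = 5.6e-06.

μ = 825.000, τ = 5.6e-06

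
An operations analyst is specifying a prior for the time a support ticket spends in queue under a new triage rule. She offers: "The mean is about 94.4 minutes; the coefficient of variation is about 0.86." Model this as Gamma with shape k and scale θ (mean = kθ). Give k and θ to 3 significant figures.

k ≈ 1.35, θ ≈ 69.8

For Gamma(k, scale θ): mean = kθ, variance = kθ², so CV = 1/√k.
CV = 0.86, hence k = 1/CV² = 1.35.
Then θ = mean/k = 94.4/1.35 = 69.8.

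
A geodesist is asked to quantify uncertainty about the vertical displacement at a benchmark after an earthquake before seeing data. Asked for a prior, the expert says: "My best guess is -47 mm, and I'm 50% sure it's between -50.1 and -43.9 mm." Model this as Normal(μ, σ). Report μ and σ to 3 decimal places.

A symmetric 50% interval runs μ ± z·σ with z = 0.6745.
Half-width = 3.1, so σ = 3.1/0.6745 = 4.596.
μ is the stated best guess, -47.000.

μ = -47.000, σ = 4.596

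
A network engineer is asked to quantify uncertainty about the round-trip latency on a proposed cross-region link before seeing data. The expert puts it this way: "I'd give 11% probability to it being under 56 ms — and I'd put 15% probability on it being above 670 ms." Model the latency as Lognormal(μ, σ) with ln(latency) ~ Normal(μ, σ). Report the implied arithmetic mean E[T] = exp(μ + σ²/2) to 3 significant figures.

If T ~ Lognormal(μ,σ) then ln T ~ Normal(μ,σ), so the p-quantile of ln T is μ + z_p·σ.
ln(56) = 4.025 and ln(670) = 6.507; z_{0.11} = -1.227, z_{0.85} = 1.036.
σ = (6.507 − 4.025)/(1.036 − (-1.227)) = 1.097.
μ = 4.025 − (-1.227)·1.097 = 5.371.
E[T] = exp(μ + σ²/2) = exp(5.371 + 0.6014) = 392 ms.

E[T] ≈ 392 ms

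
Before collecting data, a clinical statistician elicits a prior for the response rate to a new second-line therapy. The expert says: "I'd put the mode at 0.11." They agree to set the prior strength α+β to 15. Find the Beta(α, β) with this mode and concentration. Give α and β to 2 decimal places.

For α,β > 1 the Beta mode is (α−1)/(α+β−2). With α+β = 15, the mode is (α−1)/13.
Set (α−1)/13 = 0.11 → α = 1 + 0.11·13 = 2.43.
β = 15 − α = 12.57.

α = 2.43, β = 12.57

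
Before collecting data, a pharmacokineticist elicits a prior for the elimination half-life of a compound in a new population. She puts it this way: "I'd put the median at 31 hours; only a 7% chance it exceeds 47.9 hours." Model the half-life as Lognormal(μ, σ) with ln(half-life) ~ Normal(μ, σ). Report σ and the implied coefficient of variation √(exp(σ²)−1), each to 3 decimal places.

σ ≈ 0.295, CV ≈ 0.301

If T ~ Lognormal(μ,σ) then ln T ~ Normal(μ,σ), so the p-quantile of ln T is μ + z_p·σ.
ln(31) = 3.434 and ln(47.9) = 3.869; z_{0.5} = 0, z_{0.93} = 1.476.
σ = (3.869 − 3.434)/(1.476 − (0)) = 0.295.
μ = 3.434 − (0)·0.295 = 3.434.
CV = √(exp(σ²)−1) = √(exp(0.0869)−1) = 0.301.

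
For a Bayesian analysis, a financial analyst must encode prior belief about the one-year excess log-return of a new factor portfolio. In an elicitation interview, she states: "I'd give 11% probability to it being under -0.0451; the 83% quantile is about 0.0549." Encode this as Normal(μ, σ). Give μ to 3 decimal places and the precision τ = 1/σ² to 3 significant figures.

For Normal(μ,σ), the p-quantile is μ + z_p·σ. Here z_{0.11} = -1.227, z_{0.83} = 0.9542.
So -0.0451 = μ − 1.227σ and 0.0549 = μ + 0.9542σ.
Subtracting: σ = (0.0549 − -0.0451)/(0.9542 − (-1.227)) = 0.046.
Then μ = -0.0451 − (-1.227)·0.046 = 0.011.
Precision τ = 1/σ² = 1/0.04586² = 476.

μ = 0.011, τ = 476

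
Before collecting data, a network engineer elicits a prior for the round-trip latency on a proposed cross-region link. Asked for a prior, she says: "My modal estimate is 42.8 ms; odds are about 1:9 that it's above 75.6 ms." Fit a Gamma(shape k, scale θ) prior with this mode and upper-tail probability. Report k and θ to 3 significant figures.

k ≈ 6.87, θ ≈ 7.29

Gamma(k,θ) with k>1 has mode (k−1)θ, so θ = 42.8/(k−1).
Need P(X < 75.6) = 0.9 with θ tied to k this way. Start at k = 2, θ = 42.8: P(X<75.6) ≈ 0.527.
Too low — raise k to concentrate. Iterating converges to k ≈ 6.87.
Then θ = 42.8/(6.87−1) ≈ 7.29.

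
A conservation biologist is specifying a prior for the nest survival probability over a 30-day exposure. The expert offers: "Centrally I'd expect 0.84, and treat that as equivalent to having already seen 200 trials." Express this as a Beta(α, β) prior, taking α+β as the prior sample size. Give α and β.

Under the effective-sample-size interpretation, Beta(α, β) has prior mean α/(α+β) and prior sample size α+β.
So α+β = 200 and α/(α+β) = 0.84, giving α = 0.84·200 = 168 and β = 200 − 168 = 32.

α = 168, β = 32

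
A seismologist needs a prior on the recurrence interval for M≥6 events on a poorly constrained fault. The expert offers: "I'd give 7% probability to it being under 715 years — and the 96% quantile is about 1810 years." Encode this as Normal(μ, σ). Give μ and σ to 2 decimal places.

The p-quantile of Normal(μ,σ) is μ + z_p·σ, with z_{0.07} = -1.476 and z_{0.96} = 1.751.
Eliminate σ: μ = (z₂·x₁ − z₁·x₂)/(z₂ − z₁) = (1.751·715 − (-1.476)·1810)/3.226 = 1215.85.
Then σ = (x₂ − x₁)/(z₂ − z₁) = (1810 − 715)/3.226 = 339.38.

μ = 1215.85, σ = 339.38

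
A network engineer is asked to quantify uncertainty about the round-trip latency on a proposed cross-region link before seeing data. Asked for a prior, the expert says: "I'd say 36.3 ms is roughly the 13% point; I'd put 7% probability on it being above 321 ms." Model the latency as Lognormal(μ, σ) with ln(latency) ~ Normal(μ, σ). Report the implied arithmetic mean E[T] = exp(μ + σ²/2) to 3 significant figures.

E[T] ≈ 132 ms

If T ~ Lognormal(μ,σ) then ln T ~ Normal(μ,σ), so the p-quantile of ln T is μ + z_p·σ.
ln(36.3) = 3.592 and ln(321) = 5.771; z_{0.13} = -1.126, z_{0.93} = 1.476.
σ = (5.771 − 3.592)/(1.476 − (-1.126)) = 0.838.
μ = 3.592 − (-1.126)·0.838 = 4.535.
E[T] = exp(μ + σ²/2) = exp(4.535 + 0.3508) = 132 ms.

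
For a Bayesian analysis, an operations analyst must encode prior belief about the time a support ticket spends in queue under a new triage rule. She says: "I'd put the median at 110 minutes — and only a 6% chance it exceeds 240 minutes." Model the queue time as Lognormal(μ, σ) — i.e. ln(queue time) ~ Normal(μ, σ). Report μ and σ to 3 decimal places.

μ ≈ 4.700, σ ≈ 0.502

If T ~ Lognormal(μ,σ) then ln T ~ Normal(μ,σ), so the p-quantile of ln T is μ + z_p·σ.
ln(110) = 4.7 and ln(240) = 5.481; z_{0.5} = 0, z_{0.94} = 1.555.
σ = (5.481 − 4.7)/(1.555 − (0)) = 0.502.
μ = 4.7 − (0)·0.502 = 4.700.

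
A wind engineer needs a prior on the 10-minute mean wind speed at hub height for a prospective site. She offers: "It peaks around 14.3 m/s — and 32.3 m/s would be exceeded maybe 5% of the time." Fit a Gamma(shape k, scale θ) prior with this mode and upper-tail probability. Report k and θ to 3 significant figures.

Gamma(k,θ) with k>1 has mode (k−1)θ, so θ = 14.3/(k−1).
Need P(X < 32.3) = 0.95 with θ tied to k this way. Start at k = 2, θ = 14.3: P(X<32.3) ≈ 0.660.
Too low — raise k to concentrate. Iterating converges to k ≈ 5.13.
Then θ = 14.3/(5.13−1) ≈ 3.46.

k ≈ 5.13, θ ≈ 3.46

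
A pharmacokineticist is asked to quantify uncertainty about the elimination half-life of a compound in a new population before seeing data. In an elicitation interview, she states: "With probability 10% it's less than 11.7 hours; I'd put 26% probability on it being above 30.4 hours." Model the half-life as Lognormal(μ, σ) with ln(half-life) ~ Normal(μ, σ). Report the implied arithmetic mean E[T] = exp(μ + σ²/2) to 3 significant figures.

If T ~ Lognormal(μ,σ) then ln T ~ Normal(μ,σ), so the p-quantile of ln T is μ + z_p·σ.
ln(11.7) = 2.46 and ln(30.4) = 3.414; z_{0.1} = -1.282, z_{0.74} = 0.6433.
σ = (3.414 − 2.46)/(0.6433 − (-1.282)) = 0.496.
μ = 2.46 − (-1.282)·0.496 = 3.095.
E[T] = exp(μ + σ²/2) = exp(3.095 + 0.1230) = 25 hours.

E[T] ≈ 25 hours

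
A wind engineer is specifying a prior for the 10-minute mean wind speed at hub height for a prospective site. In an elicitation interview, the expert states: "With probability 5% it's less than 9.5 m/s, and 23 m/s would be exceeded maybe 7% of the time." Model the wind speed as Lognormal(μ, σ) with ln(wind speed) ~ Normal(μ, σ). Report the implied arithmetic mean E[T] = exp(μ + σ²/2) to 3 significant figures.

E[T] ≈ 15.8 m/s

If T ~ Lognormal(μ,σ) then ln T ~ Normal(μ,σ), so the p-quantile of ln T is μ + z_p·σ.
ln(9.5) = 2.251 and ln(23) = 3.135; z_{0.05} = -1.645, z_{0.93} = 1.476.
σ = (3.135 − 2.251)/(1.476 − (-1.645)) = 0.283.
μ = 2.251 − (-1.645)·0.283 = 2.717.
E[T] = exp(μ + σ²/2) = exp(2.717 + 0.0401) = 15.8 m/s.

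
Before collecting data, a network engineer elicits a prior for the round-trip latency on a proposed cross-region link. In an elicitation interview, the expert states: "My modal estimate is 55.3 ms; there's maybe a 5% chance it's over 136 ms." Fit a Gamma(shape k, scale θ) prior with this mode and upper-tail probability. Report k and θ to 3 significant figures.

k ≈ 4.36, θ ≈ 16.5

Gamma(k,θ) with k>1 has mode (k−1)θ, so θ = 55.3/(k−1).
Need P(X < 136) = 0.95 with θ tied to k this way. Start at k = 2, θ = 55.3: P(X<136) ≈ 0.704.
Too low — raise k to concentrate. Iterating converges to k ≈ 4.36.
Then θ = 55.3/(4.36−1) ≈ 16.5.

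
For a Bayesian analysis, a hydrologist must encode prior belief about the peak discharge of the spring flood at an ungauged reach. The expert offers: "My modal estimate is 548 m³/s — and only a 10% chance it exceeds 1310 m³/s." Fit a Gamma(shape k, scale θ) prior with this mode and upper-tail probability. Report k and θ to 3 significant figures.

k ≈ 3.53, θ ≈ 216

Gamma(k,θ) with k>1 has mode (k−1)θ, so θ = 548/(k−1).
Need P(X < 1310) = 0.9 with θ tied to k this way. Start at k = 2, θ = 548: P(X<1310) ≈ 0.689.
Too low — raise k to concentrate. Iterating converges to k ≈ 3.53.
Then θ = 548/(3.53−1) ≈ 216.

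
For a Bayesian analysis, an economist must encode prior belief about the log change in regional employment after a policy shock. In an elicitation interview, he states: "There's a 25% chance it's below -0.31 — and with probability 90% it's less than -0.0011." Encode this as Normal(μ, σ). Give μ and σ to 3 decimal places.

μ = -0.203, σ = 0.158

The p-quantile of Normal(μ,σ) is μ + z_p·σ, with z_{0.25} = -0.6745 and z_{0.9} = 1.282.
Eliminate σ: μ = (z₂·x₁ − z₁·x₂)/(z₂ − z₁) = (1.282·-0.31 − (-0.6745)·-0.0011)/1.956 = -0.203.
Then σ = (x₂ − x₁)/(z₂ − z₁) = (-0.0011 − -0.31)/1.956 = 0.158.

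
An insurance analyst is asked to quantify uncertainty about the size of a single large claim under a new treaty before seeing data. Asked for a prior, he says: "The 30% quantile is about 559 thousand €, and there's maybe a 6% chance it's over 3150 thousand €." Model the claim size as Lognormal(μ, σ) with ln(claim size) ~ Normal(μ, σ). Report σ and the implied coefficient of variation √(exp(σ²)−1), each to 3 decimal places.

If T ~ Lognormal(μ,σ) then ln T ~ Normal(μ,σ), so the p-quantile of ln T is μ + z_p·σ.
ln(559) = 6.326 and ln(3150) = 8.055; z_{0.3} = -0.5244, z_{0.94} = 1.555.
σ = (8.055 − 6.326)/(1.555 − (-0.5244)) = 0.832.
μ = 6.326 − (-0.5244)·0.832 = 6.762.
CV = √(exp(σ²)−1) = √(exp(0.6915)−1) = 0.998.

σ ≈ 0.832, CV ≈ 0.998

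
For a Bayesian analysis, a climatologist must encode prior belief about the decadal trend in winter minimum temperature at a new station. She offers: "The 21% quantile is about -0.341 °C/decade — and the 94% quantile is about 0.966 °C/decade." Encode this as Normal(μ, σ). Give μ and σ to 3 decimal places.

For Normal(μ,σ), the p-quantile is μ + z_p·σ. Here z_{0.21} = -0.8064, z_{0.94} = 1.555.
So -0.341 = μ − 0.8064σ and 0.966 = μ + 1.555σ.
Subtracting: σ = (0.966 − -0.341)/(1.555 − (-0.8064)) = 0.554.
Then μ = -0.341 − (-0.8064)·0.554 = 0.105.

μ = 0.105, σ = 0.554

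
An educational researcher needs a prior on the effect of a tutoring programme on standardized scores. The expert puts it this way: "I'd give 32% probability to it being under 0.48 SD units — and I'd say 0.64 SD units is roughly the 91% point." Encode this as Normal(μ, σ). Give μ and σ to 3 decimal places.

The p-quantile of Normal(μ,σ) is μ + z_p·σ, with z_{0.32} = -0.4677 and z_{0.91} = 1.341.
Eliminate σ: μ = (z₂·x₁ − z₁·x₂)/(z₂ − z₁) = (1.341·0.48 − (-0.4677)·0.64)/1.808 = 0.521.
Then σ = (x₂ − x₁)/(z₂ − z₁) = (0.64 − 0.48)/1.808 = 0.088.

μ = 0.521, σ = 0.088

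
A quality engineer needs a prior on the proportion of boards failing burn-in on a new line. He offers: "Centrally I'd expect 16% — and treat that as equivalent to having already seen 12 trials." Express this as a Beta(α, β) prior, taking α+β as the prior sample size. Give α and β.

α = 1.92, β = 10.08

Under the effective-sample-size interpretation, Beta(α, β) has prior mean α/(α+β) and prior sample size α+β.
So α+β = 12 and α/(α+β) = 0.16, giving α = 0.16·12 = 1.92 and β = 12 − 1.92 = 10.08.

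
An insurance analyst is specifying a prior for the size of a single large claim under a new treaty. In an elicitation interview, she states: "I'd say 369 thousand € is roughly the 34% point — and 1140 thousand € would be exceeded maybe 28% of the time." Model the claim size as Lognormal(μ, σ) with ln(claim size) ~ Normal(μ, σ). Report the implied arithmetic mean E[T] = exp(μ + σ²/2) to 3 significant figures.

If T ~ Lognormal(μ,σ) then ln T ~ Normal(μ,σ), so the p-quantile of ln T is μ + z_p·σ.
ln(369) = 5.911 and ln(1140) = 7.039; z_{0.34} = -0.4125, z_{0.72} = 0.5828.
σ = (7.039 − 5.911)/(0.5828 − (-0.4125)) = 1.133.
μ = 5.911 − (-0.4125)·1.133 = 6.378.
E[T] = exp(μ + σ²/2) = exp(6.378 + 0.6422) = 1120 thousand €.

E[T] ≈ 1120 thousand €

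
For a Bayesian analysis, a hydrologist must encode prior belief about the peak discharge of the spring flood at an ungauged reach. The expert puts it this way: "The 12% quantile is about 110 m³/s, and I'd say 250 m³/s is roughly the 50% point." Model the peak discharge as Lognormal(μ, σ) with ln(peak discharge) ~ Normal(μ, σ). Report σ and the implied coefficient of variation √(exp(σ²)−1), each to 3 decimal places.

σ ≈ 0.699, CV ≈ 0.793

If T ~ Lognormal(μ,σ) then ln T ~ Normal(μ,σ), so the p-quantile of ln T is μ + z_p·σ.
ln(110) = 4.7 and ln(250) = 5.521; z_{0.12} = -1.175, z_{0.5} = 0.
σ = (5.521 − 4.7)/(0 − (-1.175)) = 0.699.
μ = 4.7 − (-1.175)·0.699 = 5.521.
CV = √(exp(σ²)−1) = √(exp(0.4882)−1) = 0.793.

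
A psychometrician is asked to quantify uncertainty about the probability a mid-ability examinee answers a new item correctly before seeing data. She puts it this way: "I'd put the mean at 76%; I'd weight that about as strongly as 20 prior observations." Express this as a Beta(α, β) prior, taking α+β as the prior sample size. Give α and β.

α = 15.2, β = 4.8

Under the effective-sample-size interpretation, Beta(α, β) has prior mean α/(α+β) and prior sample size α+β.
So α+β = 20 and α/(α+β) = 0.76, giving α = 0.76·20 = 15.2 and β = 20 − 15.2 = 4.8.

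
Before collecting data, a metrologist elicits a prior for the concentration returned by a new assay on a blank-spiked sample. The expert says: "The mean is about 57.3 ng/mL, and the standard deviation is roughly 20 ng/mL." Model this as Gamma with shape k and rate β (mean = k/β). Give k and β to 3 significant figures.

For Gamma(k, rate β): mean = k/β, variance = k/β², so CV = 1/√k.
CV = SD/mean = 20/57.3 = 0.349, hence k = 1/CV² = 8.21.
Then β = k/mean = 8.21/57.3 = 0.143.

k ≈ 8.21, β ≈ 0.143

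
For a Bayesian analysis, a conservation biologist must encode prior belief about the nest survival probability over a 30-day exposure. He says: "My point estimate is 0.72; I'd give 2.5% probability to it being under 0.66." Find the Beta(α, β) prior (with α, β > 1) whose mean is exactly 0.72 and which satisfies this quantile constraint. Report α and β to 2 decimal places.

With mean 0.72 fixed, write α = 0.72s, β = 0.28s where s = α+β.
Need P(θ < 0.66) = 0.025 under Beta(0.72s, 0.28s). Normal approximation: (q−m)/√(m(1−m)/s) ≈ z_{0.025} = -1.96, so s ≈ 0.72·0.28·(-1.96)²/(0.66−0.72)² = 215.1.
At s = 215.1: P(θ<0.66) ≈ 0.028. Adjusting to match 0.025 gives s ≈ 227.30.
So α = 0.72·227.30 ≈ 163.66, β = 0.28·227.30 ≈ 63.64.

α ≈ 163.66, β ≈ 63.64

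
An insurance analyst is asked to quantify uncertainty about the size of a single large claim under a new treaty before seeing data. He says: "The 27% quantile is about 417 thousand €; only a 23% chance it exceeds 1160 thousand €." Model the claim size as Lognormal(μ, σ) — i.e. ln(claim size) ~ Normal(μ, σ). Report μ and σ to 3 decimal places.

If T ~ Lognormal(μ,σ) then ln T ~ Normal(μ,σ), so the p-quantile of ln T is μ + z_p·σ.
ln(417) = 6.033 and ln(1160) = 7.056; z_{0.27} = -0.6128, z_{0.77} = 0.7388.
σ = (7.056 − 6.033)/(0.7388 − (-0.6128)) = 0.757.
μ = 6.033 − (-0.6128)·0.757 = 6.497.

μ ≈ 6.497, σ ≈ 0.757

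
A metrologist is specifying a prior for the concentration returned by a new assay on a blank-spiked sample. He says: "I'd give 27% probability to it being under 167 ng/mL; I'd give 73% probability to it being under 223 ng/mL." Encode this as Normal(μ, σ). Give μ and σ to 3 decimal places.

For Normal(μ,σ), the p-quantile is μ + z_p·σ. Here z_{0.27} = -0.6128, z_{0.73} = 0.6128.
So 167 = μ − 0.6128σ and 223 = μ + 0.6128σ.
Subtracting: σ = (223 − 167)/(0.6128 − (-0.6128)) = 45.691.
Then μ = 167 − (-0.6128)·45.691 = 195.000.

μ = 195.000, σ = 45.691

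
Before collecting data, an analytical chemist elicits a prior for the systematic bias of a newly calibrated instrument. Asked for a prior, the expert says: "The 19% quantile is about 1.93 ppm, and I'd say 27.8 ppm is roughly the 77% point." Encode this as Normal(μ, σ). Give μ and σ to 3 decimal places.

The p-quantile of Normal(μ,σ) is μ + z_p·σ, with z_{0.19} = -0.8779 and z_{0.77} = 0.7388.
Eliminate σ: μ = (z₂·x₁ − z₁·x₂)/(z₂ − z₁) = (0.7388·1.93 − (-0.8779)·27.8)/1.617 = 15.977.
Then σ = (x₂ − x₁)/(z₂ − z₁) = (27.8 − 1.93)/1.617 = 16.001.

μ = 15.977, σ = 16.001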